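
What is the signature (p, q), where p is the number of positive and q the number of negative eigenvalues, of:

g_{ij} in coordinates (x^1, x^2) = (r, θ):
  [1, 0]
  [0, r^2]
The metric is diagonal, so its eigenvalues are the diagonal entries: 1, r^2 (at a generic point, where coordinate-dependent entries are positive).
2 positive, 0 negative.
(2, 0) - Riemannian (positive definite)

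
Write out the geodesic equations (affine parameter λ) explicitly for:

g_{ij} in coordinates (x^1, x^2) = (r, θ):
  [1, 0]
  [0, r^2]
Geodesic equation: d^2x^k/dλ^2 + Γ^k_{ij} (dx^i/dλ)(dx^j/dλ) = 0.
Non-zero Christoffel symbols:
Γ^r_{θ θ} = -r
Γ^θ_{r θ} = 1/r
Substituting (the symmetric pair Γ^k_{ij}, Γ^k_{ji} combines into a factor 2):
d^2r/dλ^2 - r (dθ/dλ)^2 = 0
d^2θ/dλ^2 + (2/r) (dr/dλ)(dθ/dλ) = 0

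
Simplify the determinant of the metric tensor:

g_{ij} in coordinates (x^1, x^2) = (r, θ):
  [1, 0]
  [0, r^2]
For a 2×2 metric: det(g) = g_{11}·g_{22} - g_{12}·g_{21}
= (1)·(r^2) - (0)·(0)
= r^2 - 0
det(g) = r^2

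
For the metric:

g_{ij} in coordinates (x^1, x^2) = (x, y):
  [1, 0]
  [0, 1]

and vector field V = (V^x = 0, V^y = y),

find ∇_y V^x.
All Christoffel symbols are zero.
∇_y V^x = ∂_y V^x + Γ^x_{y j} V^j
  = (0) + (0)(0) + (0)(y)
  = 0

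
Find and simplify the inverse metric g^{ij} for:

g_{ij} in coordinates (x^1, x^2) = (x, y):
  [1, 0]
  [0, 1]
The metric is diagonal, so g^{ij} is diagonal with entries 1/g_{ii}: diag(1, 1).
g^{ij}:
  [1, 0]
  [0, 1]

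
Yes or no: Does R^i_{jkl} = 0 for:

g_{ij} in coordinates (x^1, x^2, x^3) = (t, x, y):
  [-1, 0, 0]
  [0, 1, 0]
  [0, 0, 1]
All metric components are constant, so every Christoffel symbol vanishes and R^i_{jkl} = 0.
Yes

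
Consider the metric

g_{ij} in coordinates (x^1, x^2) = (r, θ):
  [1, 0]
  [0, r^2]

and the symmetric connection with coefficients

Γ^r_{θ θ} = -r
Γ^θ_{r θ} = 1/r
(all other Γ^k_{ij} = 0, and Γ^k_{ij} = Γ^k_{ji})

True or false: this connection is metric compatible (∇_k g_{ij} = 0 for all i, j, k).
Using ∇_k g_{ij} = ∂_k g_{ij} - Γ^m_{ki} g_{mj} - Γ^m_{kj} g_{im}:
e.g. ∇_r g_{θθ} = (2*r) - (r) - (r) = 0
Every component ∇_k g_{ij} vanishes: the connection is metric compatible.
True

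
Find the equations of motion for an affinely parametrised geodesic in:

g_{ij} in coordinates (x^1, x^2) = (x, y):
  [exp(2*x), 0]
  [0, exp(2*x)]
Geodesic equation: d^2x^k/dλ^2 + Γ^k_{ij} (dx^i/dλ)(dx^j/dλ) = 0.
Non-zero Christoffel symbols:
Γ^x_{x x} = 1
Γ^x_{y y} = -1
Γ^y_{x y} = 1
Substituting (the symmetric pair Γ^k_{ij}, Γ^k_{ji} combines into a factor 2):
d^2x/dλ^2 + (dx/dλ)^2 - (dy/dλ)^2 = 0
d^2y/dλ^2 + 2 (dx/dλ)(dy/dλ) = 0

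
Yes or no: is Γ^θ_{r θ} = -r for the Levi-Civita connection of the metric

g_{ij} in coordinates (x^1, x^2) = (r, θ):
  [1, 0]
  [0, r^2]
Γ^θ_{r θ} = (1/2) g^{θθ} (∂_r g_{θθ} + ∂_θ g_{θr} - ∂_θ g_{rθ}) = (1/2)(1/r^2)((2*r) + (0) - (0)) = 1/r
This differs from the proposed value -r.
No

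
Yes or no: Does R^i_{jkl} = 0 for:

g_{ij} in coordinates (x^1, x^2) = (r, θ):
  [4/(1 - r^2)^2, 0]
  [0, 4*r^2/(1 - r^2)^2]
Non-zero Christoffel symbols:
Γ^r_{r r} = 2*r/(1 - r^2)
Γ^r_{θ θ} = (r^3 + r)/(r^2 - 1)
Γ^θ_{r θ} = (-r^2 - 1)/(r^3 - r)
Ricci tensor: R_{rr} = -4/(r^2 - 1)^2, R_{rθ} = 0, R_{θθ} = -4*r^2/(r^2 - 1)^2
The Ricci tensor is non-zero, so the Riemann tensor is non-zero: not flat.
No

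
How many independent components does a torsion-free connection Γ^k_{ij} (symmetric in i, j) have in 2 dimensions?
Γ^k_{ij} has n choices for the upper index and n(n+1)/2 independent symmetric lower index pairs.
Total = 2 × 2×3/2 = 2 × 3 = 6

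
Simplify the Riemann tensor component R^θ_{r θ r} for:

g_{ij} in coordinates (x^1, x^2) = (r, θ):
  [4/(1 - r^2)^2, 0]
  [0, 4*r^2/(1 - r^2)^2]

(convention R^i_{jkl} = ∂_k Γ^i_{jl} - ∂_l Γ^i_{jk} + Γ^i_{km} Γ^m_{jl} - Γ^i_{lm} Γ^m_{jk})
Non-zero Christoffel symbols (Γ^k_{ij} = Γ^k_{ji}):
Γ^r_{r r} = 2*r/(1 - r^2)
Γ^r_{θ θ} = (r^3 + r)/(r^2 - 1)
Γ^θ_{r θ} = (-r^2 - 1)/(r^3 - r)
R^θ_{r θ r} = ∂_θ Γ^θ_{r r} - ∂_r Γ^θ_{r θ} + Γ^θ_{θ m} Γ^m_{r r} - Γ^θ_{r m} Γ^m_{r θ}
  = (0) - ((r^4 + 4*r^2 - 1)/(r^3 - r)^2) + (2*(r^2 + 1)/(r^2 - 1)^2) - ((r^2 + 1)^2/(r^3 - r)^2) = -4/(r^2 - 1)^2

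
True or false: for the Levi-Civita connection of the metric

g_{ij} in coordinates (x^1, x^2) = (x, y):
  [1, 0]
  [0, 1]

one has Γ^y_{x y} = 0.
Γ^y_{x y} = (1/2) g^{yy} (∂_x g_{yy} + ∂_y g_{yx} - ∂_y g_{xy}) = (1/2)(1)((0) + (0) - (0)) = 0
This equals the proposed value 0.
True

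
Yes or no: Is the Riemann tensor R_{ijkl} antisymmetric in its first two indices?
R_{ijkl} = -R_{jikl} (follows from metric compatibility).
Yes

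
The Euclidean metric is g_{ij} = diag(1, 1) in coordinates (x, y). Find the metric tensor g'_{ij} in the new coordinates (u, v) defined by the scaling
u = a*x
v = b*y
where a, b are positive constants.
Invert the transformation: x = u/a, y = v/b
g'_{ij} = (∂x^k/∂x'^i)(∂x^l/∂x'^j) g_{kl}; with g_{kl} = δ_{kl} this is Σ_k (∂x^k/∂x'^i)(∂x^k/∂x'^j).
Jacobian: ∂x/∂u = 1/a, ∂x/∂v = 0, ∂y/∂u = 0, ∂y/∂v = 1/b
g'_{uu} = (1/a)(1/a) + (0)(0) = 1/a^2
g'_{uv} = (1/a)(0) + (0)(1/b) = 0
g'_{vv} = (0)(0) + (1/b)(1/b) = 1/b^2
g'_{ij} = diag(1/a^2, 1/b^2)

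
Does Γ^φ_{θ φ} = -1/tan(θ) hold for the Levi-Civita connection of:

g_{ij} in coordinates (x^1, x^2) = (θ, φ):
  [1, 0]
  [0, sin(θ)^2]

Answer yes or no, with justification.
Γ^φ_{θ φ} = (1/2) g^{φφ} (∂_θ g_{φφ} + ∂_φ g_{φθ} - ∂_φ g_{θφ}) = (1/2)(1/sin(θ)^2)((sin(2*θ)) + (0) - (0)) = 1/tan(θ)
This differs from the proposed value -1/tan(θ).
No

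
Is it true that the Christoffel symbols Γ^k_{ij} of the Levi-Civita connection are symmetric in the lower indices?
The Levi-Civita connection is torsion-free, which is exactly Γ^k_{ij} = Γ^k_{ji}.
Yes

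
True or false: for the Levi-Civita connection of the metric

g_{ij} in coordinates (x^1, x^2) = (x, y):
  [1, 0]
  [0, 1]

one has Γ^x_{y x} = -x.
Γ^x_{y x} = (1/2) g^{xx} (∂_y g_{xx} + ∂_x g_{xy} - ∂_x g_{yx}) = (1/2)(1)((0) + (0) - (0)) = 0
This differs from the proposed value -x.
False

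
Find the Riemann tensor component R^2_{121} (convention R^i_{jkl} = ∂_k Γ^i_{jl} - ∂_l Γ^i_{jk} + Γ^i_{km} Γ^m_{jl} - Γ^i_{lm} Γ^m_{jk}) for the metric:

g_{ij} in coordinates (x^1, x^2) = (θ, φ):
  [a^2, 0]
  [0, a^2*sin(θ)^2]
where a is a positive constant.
Non-zero Christoffel symbols (Γ^k_{ij} = Γ^k_{ji}):
Γ^θ_{φ φ} = -sin(2*θ)/2
Γ^φ_{θ φ} = 1/tan(θ)
R^φ_{θ φ θ} = ∂_φ Γ^φ_{θ θ} - ∂_θ Γ^φ_{θ φ} + Γ^φ_{φ m} Γ^m_{θ θ} - Γ^φ_{θ m} Γ^m_{θ φ}
  = (0) - (-1/sin(θ)^2) + (0) - (1/tan(θ)^2) = 1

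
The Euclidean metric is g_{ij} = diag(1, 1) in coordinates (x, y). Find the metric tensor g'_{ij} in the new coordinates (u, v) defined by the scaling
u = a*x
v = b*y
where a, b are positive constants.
Invert the transformation: x = u/a, y = v/b
g'_{ij} = (∂x^k/∂x'^i)(∂x^l/∂x'^j) g_{kl}; with g_{kl} = δ_{kl} this is Σ_k (∂x^k/∂x'^i)(∂x^k/∂x'^j).
Jacobian: ∂x/∂u = 1/a, ∂x/∂v = 0, ∂y/∂u = 0, ∂y/∂v = 1/b
g'_{uu} = (1/a)(1/a) + (0)(0) = 1/a^2
g'_{uv} = (1/a)(0) + (0)(1/b) = 0
g'_{vv} = (0)(0) + (1/b)(1/b) = 1/b^2
g'_{ij} = diag(1/a^2, 1/b^2)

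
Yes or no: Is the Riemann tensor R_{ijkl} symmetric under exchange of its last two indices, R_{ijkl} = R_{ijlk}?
It is antisymmetric in the last pair: R_{ijkl} = -R_{ijlk}.
No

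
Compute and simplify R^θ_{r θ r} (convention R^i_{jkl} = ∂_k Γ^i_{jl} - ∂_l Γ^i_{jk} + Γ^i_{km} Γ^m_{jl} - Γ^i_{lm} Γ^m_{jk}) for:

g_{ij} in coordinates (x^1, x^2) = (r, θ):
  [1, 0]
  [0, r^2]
Non-zero Christoffel symbols (Γ^k_{ij} = Γ^k_{ji}):
Γ^r_{θ θ} = -r
Γ^θ_{r θ} = 1/r
R^θ_{r θ r} = ∂_θ Γ^θ_{r r} - ∂_r Γ^θ_{r θ} + Γ^θ_{θ m} Γ^m_{r r} - Γ^θ_{r m} Γ^m_{r θ}
  = (0) - (-1/r^2) + (0) - (1/r^2) = 0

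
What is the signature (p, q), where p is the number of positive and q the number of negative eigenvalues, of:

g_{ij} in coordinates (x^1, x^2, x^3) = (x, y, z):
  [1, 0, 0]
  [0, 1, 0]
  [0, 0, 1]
The metric is diagonal, so its eigenvalues are the diagonal entries: 1, 1, 1 (at a generic point, where coordinate-dependent entries are positive).
3 positive, 0 negative.
(3, 0) - Riemannian (positive definite)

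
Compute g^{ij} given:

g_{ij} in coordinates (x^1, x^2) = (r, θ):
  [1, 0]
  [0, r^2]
The metric is diagonal, so g^{ij} is diagonal with entries 1/g_{ii}: diag(1, 1/(r^2)).
g^{ij}:
  [1, 0]
  [0, 1/r^2]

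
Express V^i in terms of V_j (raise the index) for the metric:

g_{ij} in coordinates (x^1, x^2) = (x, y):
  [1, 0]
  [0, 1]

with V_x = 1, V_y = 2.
Inverse metric (diagonal): g^{xx} = 1, g^{yy} = 1
V^i = g^{ij} V_j:
V^x = (1)(1) + (0)(2) = 1
V^y = (0)(1) + (1)(2) = 2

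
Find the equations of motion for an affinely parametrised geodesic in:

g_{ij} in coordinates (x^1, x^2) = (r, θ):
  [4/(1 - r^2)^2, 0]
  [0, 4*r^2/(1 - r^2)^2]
Geodesic equation: d^2x^k/dλ^2 + Γ^k_{ij} (dx^i/dλ)(dx^j/dλ) = 0.
Non-zero Christoffel symbols:
Γ^r_{r r} = 2*r/(1 - r^2)
Γ^r_{θ θ} = (r^3 + r)/(r^2 - 1)
Γ^θ_{r θ} = (-r^2 - 1)/(r^3 - r)
Substituting (the symmetric pair Γ^k_{ij}, Γ^k_{ji} combines into a factor 2):
d^2r/dλ^2 + (2*r/(1 - r^2)) (dr/dλ)^2 + ((r^3 + r)/(r^2 - 1)) (dθ/dλ)^2 = 0
d^2θ/dλ^2 + ((-2*r^2 - 2)/(r^3 - r)) (dr/dλ)(dθ/dλ) = 0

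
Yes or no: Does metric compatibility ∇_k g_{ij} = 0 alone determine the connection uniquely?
One also needs vanishing torsion; metric compatibility plus torsion-freeness singles out the Levi-Civita connection.
No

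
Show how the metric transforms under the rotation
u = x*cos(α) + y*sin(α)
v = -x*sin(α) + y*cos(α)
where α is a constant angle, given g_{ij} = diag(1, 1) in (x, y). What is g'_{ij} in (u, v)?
Invert the transformation: x = u*cos(α) - v*sin(α), y = u*sin(α) + v*cos(α)
g'_{ij} = (∂x^k/∂x'^i)(∂x^l/∂x'^j) g_{kl}; with g_{kl} = δ_{kl} this is Σ_k (∂x^k/∂x'^i)(∂x^k/∂x'^j).
Jacobian: ∂x/∂u = cos(α), ∂x/∂v = -sin(α), ∂y/∂u = sin(α), ∂y/∂v = cos(α)
g'_{uu} = (cos(α))(cos(α)) + (sin(α))(sin(α)) = 1
g'_{uv} = (cos(α))(-sin(α)) + (sin(α))(cos(α)) = 0
g'_{vv} = (-sin(α))(-sin(α)) + (cos(α))(cos(α)) = 1
g'_{ij} = diag(1, 1)
The Euclidean metric is invariant under rotations.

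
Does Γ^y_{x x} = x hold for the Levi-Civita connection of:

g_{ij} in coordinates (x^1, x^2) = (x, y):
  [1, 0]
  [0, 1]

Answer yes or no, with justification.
Γ^y_{x x} = (1/2) g^{yy} (∂_x g_{yx} + ∂_x g_{yx} - ∂_y g_{xx}) = (1/2)(1)((0) + (0) - (0)) = 0
This differs from the proposed value x.
No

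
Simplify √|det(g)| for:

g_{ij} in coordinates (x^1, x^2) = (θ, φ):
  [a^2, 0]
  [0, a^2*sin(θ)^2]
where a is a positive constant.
det(g) = a^4*sin(θ)^2
√|det(g)| = a^2*sin(θ) (taking 0 < θ < π so that |sin(θ)| = sin(θ))
Volume element: dV = a^2*sin(θ) dθ dφ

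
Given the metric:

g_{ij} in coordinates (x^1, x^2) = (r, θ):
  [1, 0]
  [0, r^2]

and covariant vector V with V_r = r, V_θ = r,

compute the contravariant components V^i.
Inverse metric (diagonal): g^{rr} = 1, g^{θθ} = 1/r^2
V^i = g^{ij} V_j:
V^r = (1)(r) + (0)(r) = r
V^θ = (0)(r) + (1/r^2)(r) = 1/r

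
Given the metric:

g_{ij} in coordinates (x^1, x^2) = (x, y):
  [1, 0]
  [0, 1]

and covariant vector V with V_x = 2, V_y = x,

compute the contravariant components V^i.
Inverse metric (diagonal): g^{xx} = 1, g^{yy} = 1
V^i = g^{ij} V_j:
V^x = (1)(2) + (0)(x) = 2
V^y = (0)(2) + (1)(x) = x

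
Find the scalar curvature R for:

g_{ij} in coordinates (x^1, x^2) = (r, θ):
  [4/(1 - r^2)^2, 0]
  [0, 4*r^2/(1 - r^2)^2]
Non-zero Christoffel symbols (Γ^k_{ij} = Γ^k_{ji}):
Γ^r_{r r} = 2*r/(1 - r^2)
Γ^r_{θ θ} = (r^3 + r)/(r^2 - 1)
Γ^θ_{r θ} = (-r^2 - 1)/(r^3 - r)
Ricci tensor (R_{ij} = R^k_{ikj}): R_{rr} = -4/(r^2 - 1)^2, R_{rθ} = 0, R_{θθ} = -4*r^2/(r^2 - 1)^2
Inverse metric: g^{rr} = (1 - r^2)^2/4, g^{θθ} = (1 - r^2)^2/(4*r^2)
R = g^{ij} R_{ij} = ((1 - r^2)^2/4)(-4/(r^2 - 1)^2) + ((1 - r^2)^2/(4*r^2))(-4*r^2/(r^2 - 1)^2) = -2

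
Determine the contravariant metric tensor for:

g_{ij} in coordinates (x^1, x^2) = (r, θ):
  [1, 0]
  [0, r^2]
The metric is diagonal, so g^{ij} is diagonal with entries 1/g_{ii}: diag(1, 1/(r^2)).
g^{ij}:
  [1, 0]
  [0, 1/r^2]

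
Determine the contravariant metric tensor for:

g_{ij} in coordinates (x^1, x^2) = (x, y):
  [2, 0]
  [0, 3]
The metric is diagonal, so g^{ij} is diagonal with entries 1/g_{ii}: diag(1/2, 1/3).
g^{ij}:
  [1/2, 0]
  [0, 1/3]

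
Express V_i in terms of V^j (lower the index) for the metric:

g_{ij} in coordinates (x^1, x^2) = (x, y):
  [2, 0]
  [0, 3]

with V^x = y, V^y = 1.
V_i = g_{ij} V^j:
V_x = (2)(y) + (0)(1) = 2*y
V_y = (0)(y) + (3)(1) = 3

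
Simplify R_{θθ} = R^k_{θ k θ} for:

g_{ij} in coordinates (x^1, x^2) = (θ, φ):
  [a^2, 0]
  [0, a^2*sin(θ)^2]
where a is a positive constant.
Non-zero Christoffel symbols (Γ^k_{ij} = Γ^k_{ji}):
Γ^θ_{φ φ} = -sin(2*θ)/2
Γ^φ_{θ φ} = 1/tan(θ)
R^θ_{θ θ θ} = 0 (a repeated index in an antisymmetric pair)
R^φ_{θ φ θ} = ∂_φ Γ^φ_{θ θ} - ∂_θ Γ^φ_{θ φ} + Γ^φ_{φ m} Γ^m_{θ θ} - Γ^φ_{θ m} Γ^m_{θ φ}
  = (0) - (-1/sin(θ)^2) + (0) - (1/tan(θ)^2) = 1
R_{θθ} = R^θ_{θ θ θ} + R^φ_{θ φ θ} = (0) + (1) = 1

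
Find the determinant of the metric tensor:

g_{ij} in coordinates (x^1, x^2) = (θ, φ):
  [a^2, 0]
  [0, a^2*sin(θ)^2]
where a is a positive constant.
For a 2×2 metric: det(g) = g_{11}·g_{22} - g_{12}·g_{21}
= (a^2)·(a^2*sin(θ)^2) - (0)·(0)
= a^4*sin(θ)^2 - 0
det(g) = a^4*sin(θ)^2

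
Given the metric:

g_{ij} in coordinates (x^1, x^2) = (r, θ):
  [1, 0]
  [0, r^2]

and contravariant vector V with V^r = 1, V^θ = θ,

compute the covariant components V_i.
V_i = g_{ij} V^j:
V_r = (1)(1) + (0)(θ) = 1
V_θ = (0)(1) + (r^2)(θ) = r^2*θ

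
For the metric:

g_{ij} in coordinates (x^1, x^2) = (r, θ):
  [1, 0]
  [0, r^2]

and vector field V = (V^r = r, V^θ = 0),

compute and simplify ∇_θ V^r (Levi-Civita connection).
Non-zero Christoffel symbols:
Γ^r_{θ θ} = -r
Γ^θ_{r θ} = 1/r
∇_θ V^r = ∂_θ V^r + Γ^r_{θ j} V^j
  = (0) + (0)(r) + (-r)(0)
  = 0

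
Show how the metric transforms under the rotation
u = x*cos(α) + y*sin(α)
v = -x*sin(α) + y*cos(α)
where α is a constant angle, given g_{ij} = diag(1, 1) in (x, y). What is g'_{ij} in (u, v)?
Invert the transformation: x = u*cos(α) - v*sin(α), y = u*sin(α) + v*cos(α)
g'_{ij} = (∂x^k/∂x'^i)(∂x^l/∂x'^j) g_{kl}; with g_{kl} = δ_{kl} this is Σ_k (∂x^k/∂x'^i)(∂x^k/∂x'^j).
Jacobian: ∂x/∂u = cos(α), ∂x/∂v = -sin(α), ∂y/∂u = sin(α), ∂y/∂v = cos(α)
g'_{uu} = (cos(α))(cos(α)) + (sin(α))(sin(α)) = 1
g'_{uv} = (cos(α))(-sin(α)) + (sin(α))(cos(α)) = 0
g'_{vv} = (-sin(α))(-sin(α)) + (cos(α))(cos(α)) = 1
g'_{ij} = diag(1, 1)
The Euclidean metric is invariant under rotations.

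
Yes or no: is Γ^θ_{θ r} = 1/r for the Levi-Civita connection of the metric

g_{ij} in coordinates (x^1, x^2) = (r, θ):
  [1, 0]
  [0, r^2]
Γ^θ_{θ r} = (1/2) g^{θθ} (∂_θ g_{θr} + ∂_r g_{θθ} - ∂_θ g_{θr}) = (1/2)(1/r^2)((0) + (2*r) - (0)) = 1/r
This equals the proposed value 1/r.
Yes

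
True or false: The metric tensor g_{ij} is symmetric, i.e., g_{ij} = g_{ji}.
By definition the metric is a symmetric bilinear form, g_{ij} = g_{ji}.
True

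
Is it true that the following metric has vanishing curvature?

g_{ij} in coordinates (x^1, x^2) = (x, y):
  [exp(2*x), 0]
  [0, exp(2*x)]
Non-zero Christoffel symbols:
Γ^x_{x x} = 1
Γ^x_{y y} = -1
Γ^y_{x y} = 1
Ricci tensor: R_{xx} = 0, R_{xy} = 0, R_{yy} = 0
All R_{ij} vanish; in 2 dimensions the Riemann tensor is fully determined by the Ricci tensor, so R^i_{jkl} = 0: the metric is flat (curvilinear coordinates on flat space).
Yes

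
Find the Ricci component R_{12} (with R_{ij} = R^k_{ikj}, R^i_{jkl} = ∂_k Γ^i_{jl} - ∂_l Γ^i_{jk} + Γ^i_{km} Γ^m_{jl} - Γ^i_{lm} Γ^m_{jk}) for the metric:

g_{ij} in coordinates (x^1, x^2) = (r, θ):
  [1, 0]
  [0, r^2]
Non-zero Christoffel symbols (Γ^k_{ij} = Γ^k_{ji}):
Γ^r_{θ θ} = -r
Γ^θ_{r θ} = 1/r
R^r_{r r θ} = 0 (a repeated index in an antisymmetric pair)
R^θ_{r θ θ} = 0 (a repeated index in an antisymmetric pair)
R_{rθ} = R^r_{r r θ} + R^θ_{r θ θ} = (0) + (0) = 0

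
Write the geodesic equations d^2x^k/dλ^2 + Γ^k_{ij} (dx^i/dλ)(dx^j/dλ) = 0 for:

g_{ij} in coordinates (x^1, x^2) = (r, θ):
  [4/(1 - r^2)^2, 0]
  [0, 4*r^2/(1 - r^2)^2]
Geodesic equation: d^2x^k/dλ^2 + Γ^k_{ij} (dx^i/dλ)(dx^j/dλ) = 0.
Non-zero Christoffel symbols:
Γ^r_{r r} = 2*r/(1 - r^2)
Γ^r_{θ θ} = (r^3 + r)/(r^2 - 1)
Γ^θ_{r θ} = (-r^2 - 1)/(r^3 - r)
Substituting (the symmetric pair Γ^k_{ij}, Γ^k_{ji} combines into a factor 2):
d^2r/dλ^2 + (2*r/(1 - r^2)) (dr/dλ)^2 + ((r^3 + r)/(r^2 - 1)) (dθ/dλ)^2 = 0
d^2θ/dλ^2 + ((-2*r^2 - 2)/(r^3 - r)) (dr/dλ)(dθ/dλ) = 0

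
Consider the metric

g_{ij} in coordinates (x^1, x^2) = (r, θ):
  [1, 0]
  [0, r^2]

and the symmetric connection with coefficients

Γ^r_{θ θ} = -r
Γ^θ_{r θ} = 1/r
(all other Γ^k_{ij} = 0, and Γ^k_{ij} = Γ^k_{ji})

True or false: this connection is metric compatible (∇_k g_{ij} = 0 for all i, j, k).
Using ∇_k g_{ij} = ∂_k g_{ij} - Γ^m_{ki} g_{mj} - Γ^m_{kj} g_{im}:
e.g. ∇_r g_{θθ} = (2*r) - (r) - (r) = 0
Every component ∇_k g_{ij} vanishes: the connection is metric compatible.
True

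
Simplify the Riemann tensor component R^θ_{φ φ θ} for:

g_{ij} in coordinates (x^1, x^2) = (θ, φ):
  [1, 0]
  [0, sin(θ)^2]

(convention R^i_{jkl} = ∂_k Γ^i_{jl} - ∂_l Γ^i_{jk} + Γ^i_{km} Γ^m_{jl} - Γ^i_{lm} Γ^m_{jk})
Non-zero Christoffel symbols (Γ^k_{ij} = Γ^k_{ji}):
Γ^θ_{φ φ} = -sin(2*θ)/2
Γ^φ_{θ φ} = 1/tan(θ)
R^θ_{φ φ θ} = ∂_φ Γ^θ_{φ θ} - ∂_θ Γ^θ_{φ φ} + Γ^θ_{φ m} Γ^m_{φ θ} - Γ^θ_{θ m} Γ^m_{φ φ}
  = (0) - (-cos(2*θ)) + (-cos(θ)^2) - (0) = -sin(θ)^2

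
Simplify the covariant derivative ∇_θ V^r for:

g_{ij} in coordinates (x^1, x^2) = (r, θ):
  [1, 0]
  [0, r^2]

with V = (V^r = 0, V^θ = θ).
Non-zero Christoffel symbols:
Γ^r_{θ θ} = -r
Γ^θ_{r θ} = 1/r
∇_θ V^r = ∂_θ V^r + Γ^r_{θ j} V^j
  = (0) + (0)(0) + (-r)(θ)
  = -r*θ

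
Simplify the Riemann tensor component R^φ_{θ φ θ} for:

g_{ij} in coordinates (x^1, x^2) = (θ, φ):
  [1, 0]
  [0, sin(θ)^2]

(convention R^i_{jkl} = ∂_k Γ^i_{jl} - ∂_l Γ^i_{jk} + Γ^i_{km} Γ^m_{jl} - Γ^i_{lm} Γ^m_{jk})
Non-zero Christoffel symbols (Γ^k_{ij} = Γ^k_{ji}):
Γ^θ_{φ φ} = -sin(2*θ)/2
Γ^φ_{θ φ} = 1/tan(θ)
R^φ_{θ φ θ} = ∂_φ Γ^φ_{θ θ} - ∂_θ Γ^φ_{θ φ} + Γ^φ_{φ m} Γ^m_{θ θ} - Γ^φ_{θ m} Γ^m_{θ φ}
  = (0) - (-1/sin(θ)^2) + (0) - (1/tan(θ)^2) = 1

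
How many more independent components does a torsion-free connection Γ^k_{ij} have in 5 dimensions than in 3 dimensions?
Independent components in n dimensions: n × n(n+1)/2 = n^2(n+1)/2.
5D: 5 × 15 = 75
3D: 3 × 6 = 18
Difference = 75 - 18 = 57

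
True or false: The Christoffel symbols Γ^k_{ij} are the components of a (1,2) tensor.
Under a change of coordinates Γ picks up an inhomogeneous term ∂²x/∂x'∂x'; e.g. Γ = 0 in Cartesian coordinates but Γ^r_{θθ} = -r in polar coordinates on the same flat plane.
False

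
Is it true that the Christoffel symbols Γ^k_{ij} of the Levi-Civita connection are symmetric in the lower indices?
The Levi-Civita connection is torsion-free, which is exactly Γ^k_{ij} = Γ^k_{ji}.
Yes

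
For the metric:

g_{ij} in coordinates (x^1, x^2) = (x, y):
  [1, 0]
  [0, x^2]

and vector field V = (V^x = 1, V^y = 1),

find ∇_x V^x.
Non-zero Christoffel symbols:
Γ^x_{y y} = -x
Γ^y_{x y} = 1/x
∇_x V^x = ∂_x V^x + Γ^x_{x j} V^j
  = (0) + (0)(1) + (0)(1)
  = 0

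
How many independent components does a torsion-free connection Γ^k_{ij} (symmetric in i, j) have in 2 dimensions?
Γ^k_{ij} has n choices for the upper index and n(n+1)/2 independent symmetric lower index pairs.
Total = 2 × 2×3/2 = 2 × 3 = 6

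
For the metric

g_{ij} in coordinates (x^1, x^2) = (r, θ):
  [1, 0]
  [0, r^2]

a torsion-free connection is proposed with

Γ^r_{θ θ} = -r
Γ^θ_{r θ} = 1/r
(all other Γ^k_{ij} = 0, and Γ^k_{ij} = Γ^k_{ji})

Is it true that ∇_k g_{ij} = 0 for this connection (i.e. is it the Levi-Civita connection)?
Using ∇_k g_{ij} = ∂_k g_{ij} - Γ^m_{ki} g_{mj} - Γ^m_{kj} g_{im}:
e.g. ∇_r g_{θθ} = (2*r) - (r) - (r) = 0
Every component ∇_k g_{ij} vanishes: the connection is metric compatible.
Yes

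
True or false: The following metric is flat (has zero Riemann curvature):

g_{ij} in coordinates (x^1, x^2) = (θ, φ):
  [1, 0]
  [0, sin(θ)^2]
Non-zero Christoffel symbols:
Γ^θ_{φ φ} = -sin(2*θ)/2
Γ^φ_{θ φ} = 1/tan(θ)
Ricci tensor: R_{θθ} = 1, R_{θφ} = 0, R_{φφ} = sin(θ)^2
The Ricci tensor is non-zero, so the Riemann tensor is non-zero: not flat.
False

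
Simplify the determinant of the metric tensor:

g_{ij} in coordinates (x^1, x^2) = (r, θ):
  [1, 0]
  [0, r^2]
For a 2×2 metric: det(g) = g_{11}·g_{22} - g_{12}·g_{21}
= (1)·(r^2) - (0)·(0)
= r^2 - 0
det(g) = r^2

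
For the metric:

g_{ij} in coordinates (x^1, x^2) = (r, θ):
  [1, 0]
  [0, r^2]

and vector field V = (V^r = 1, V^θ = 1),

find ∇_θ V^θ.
Non-zero Christoffel symbols:
Γ^r_{θ θ} = -r
Γ^θ_{r θ} = 1/r
∇_θ V^θ = ∂_θ V^θ + Γ^θ_{θ j} V^j
  = (0) + (1/r)(1) + (0)(1)
  = 1/r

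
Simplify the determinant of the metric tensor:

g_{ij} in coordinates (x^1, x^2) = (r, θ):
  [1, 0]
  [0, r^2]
For a 2×2 metric: det(g) = g_{11}·g_{22} - g_{12}·g_{21}
= (1)·(r^2) - (0)·(0)
= r^2 - 0
det(g) = r^2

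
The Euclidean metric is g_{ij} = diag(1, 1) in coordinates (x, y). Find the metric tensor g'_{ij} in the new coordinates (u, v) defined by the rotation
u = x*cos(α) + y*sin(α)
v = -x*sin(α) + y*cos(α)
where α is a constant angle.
Invert the transformation: x = u*cos(α) - v*sin(α), y = u*sin(α) + v*cos(α)
g'_{ij} = (∂x^k/∂x'^i)(∂x^l/∂x'^j) g_{kl}; with g_{kl} = δ_{kl} this is Σ_k (∂x^k/∂x'^i)(∂x^k/∂x'^j).
Jacobian: ∂x/∂u = cos(α), ∂x/∂v = -sin(α), ∂y/∂u = sin(α), ∂y/∂v = cos(α)
g'_{uu} = (cos(α))(cos(α)) + (sin(α))(sin(α)) = 1
g'_{uv} = (cos(α))(-sin(α)) + (sin(α))(cos(α)) = 0
g'_{vv} = (-sin(α))(-sin(α)) + (cos(α))(cos(α)) = 1
g'_{ij} = diag(1, 1)
The Euclidean metric is invariant under rotations.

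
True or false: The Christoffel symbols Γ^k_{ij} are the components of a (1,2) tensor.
Under a change of coordinates Γ picks up an inhomogeneous term ∂²x/∂x'∂x'; e.g. Γ = 0 in Cartesian coordinates but Γ^r_{θθ} = -r in polar coordinates on the same flat plane.
False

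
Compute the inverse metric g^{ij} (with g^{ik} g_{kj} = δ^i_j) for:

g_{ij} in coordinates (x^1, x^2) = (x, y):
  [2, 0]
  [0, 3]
The metric is diagonal, so g^{ij} is diagonal with entries 1/g_{ii}: diag(1/2, 1/3).
g^{ij}:
  [1/2, 0]
  [0, 1/3]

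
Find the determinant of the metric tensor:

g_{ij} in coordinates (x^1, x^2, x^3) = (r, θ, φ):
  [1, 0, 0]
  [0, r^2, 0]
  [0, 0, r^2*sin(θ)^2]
Diagonal metric: det(g) = g_{11}·g_{22}·g_{33}
= (1)·(r^2)·(r^2*sin(θ)^2)
det(g) = r^4*sin(θ)^2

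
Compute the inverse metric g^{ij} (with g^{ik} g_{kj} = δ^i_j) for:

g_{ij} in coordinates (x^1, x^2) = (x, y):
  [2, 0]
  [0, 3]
The metric is diagonal, so g^{ij} is diagonal with entries 1/g_{ii}: diag(1/2, 1/3).
g^{ij}:
  [1/2, 0]
  [0, 1/3]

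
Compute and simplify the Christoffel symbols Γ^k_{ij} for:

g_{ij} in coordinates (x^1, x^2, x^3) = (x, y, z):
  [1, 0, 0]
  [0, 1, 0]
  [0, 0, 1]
Using Γ^k_{ij} = (1/2) g^{km} (∂_i g_{mj} + ∂_j g_{mi} - ∂_m g_{ij}); the metric is diagonal, so only the m = k term contributes.
Every metric component is constant, so all ∂_m g_{ij} = 0 and every Christoffel symbol vanishes.
All Christoffel symbols are zero.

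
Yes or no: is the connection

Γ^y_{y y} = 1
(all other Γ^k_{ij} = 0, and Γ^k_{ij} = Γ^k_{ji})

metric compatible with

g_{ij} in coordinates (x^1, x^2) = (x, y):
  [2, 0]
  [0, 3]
Using ∇_k g_{ij} = ∂_k g_{ij} - Γ^m_{ki} g_{mj} - Γ^m_{kj} g_{im}:
∇_y g_{yy} = (0) - (3) - (3) = -6 ≠ 0
So the connection is not metric compatible (it is not the Levi-Civita connection).
No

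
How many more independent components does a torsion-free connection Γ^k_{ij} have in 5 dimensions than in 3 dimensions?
Independent components in n dimensions: n × n(n+1)/2 = n^2(n+1)/2.
5D: 5 × 15 = 75
3D: 3 × 6 = 18
Difference = 75 - 18 = 57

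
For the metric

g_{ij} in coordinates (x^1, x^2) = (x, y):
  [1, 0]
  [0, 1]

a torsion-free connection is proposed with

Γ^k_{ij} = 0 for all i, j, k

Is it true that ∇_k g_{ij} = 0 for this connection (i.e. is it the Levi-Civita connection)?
Using ∇_k g_{ij} = ∂_k g_{ij} - Γ^m_{ki} g_{mj} - Γ^m_{kj} g_{im}:
e.g. ∇_x g_{xx} = (0) - (0) - (0) = 0
Every component ∇_k g_{ij} vanishes: the connection is metric compatible.
Yes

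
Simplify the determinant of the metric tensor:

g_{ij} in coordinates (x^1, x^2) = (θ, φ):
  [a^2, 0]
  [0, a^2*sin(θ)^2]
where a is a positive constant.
For a 2×2 metric: det(g) = g_{11}·g_{22} - g_{12}·g_{21}
= (a^2)·(a^2*sin(θ)^2) - (0)·(0)
= a^4*sin(θ)^2 - 0
det(g) = a^4*sin(θ)^2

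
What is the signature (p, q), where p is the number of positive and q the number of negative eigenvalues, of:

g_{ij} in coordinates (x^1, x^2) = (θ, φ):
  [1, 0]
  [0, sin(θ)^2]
The metric is diagonal, so its eigenvalues are the diagonal entries: 1, sin(θ)^2 (at a generic point, where coordinate-dependent entries are positive).
2 positive, 0 negative.
(2, 0) - Riemannian (positive definite)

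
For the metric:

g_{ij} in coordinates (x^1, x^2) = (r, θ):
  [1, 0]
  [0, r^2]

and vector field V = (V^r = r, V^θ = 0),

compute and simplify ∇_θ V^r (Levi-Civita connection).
Non-zero Christoffel symbols:
Γ^r_{θ θ} = -r
Γ^θ_{r θ} = 1/r
∇_θ V^r = ∂_θ V^r + Γ^r_{θ j} V^j
  = (0) + (0)(r) + (-r)(0)
  = 0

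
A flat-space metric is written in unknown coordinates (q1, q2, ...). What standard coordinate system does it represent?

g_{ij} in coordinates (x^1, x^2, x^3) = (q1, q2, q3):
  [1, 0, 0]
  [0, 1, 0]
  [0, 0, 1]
All components are constant and the metric is the identity, i.e. orthonormal rectilinear coordinates.
Cartesian (3D) coordinates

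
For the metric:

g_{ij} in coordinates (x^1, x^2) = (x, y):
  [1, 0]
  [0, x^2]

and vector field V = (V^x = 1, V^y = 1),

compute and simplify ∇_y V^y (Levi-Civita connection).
Non-zero Christoffel symbols:
Γ^x_{y y} = -x
Γ^y_{x y} = 1/x
∇_y V^y = ∂_y V^y + Γ^y_{y j} V^j
  = (0) + (1/x)(1) + (0)(1)
  = 1/x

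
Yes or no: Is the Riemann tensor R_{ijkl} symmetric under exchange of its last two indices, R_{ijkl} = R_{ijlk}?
It is antisymmetric in the last pair: R_{ijkl} = -R_{ijlk}.
No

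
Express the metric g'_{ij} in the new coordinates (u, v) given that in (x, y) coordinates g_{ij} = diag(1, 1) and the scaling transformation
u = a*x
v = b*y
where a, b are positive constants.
Invert the transformation: x = u/a, y = v/b
g'_{ij} = (∂x^k/∂x'^i)(∂x^l/∂x'^j) g_{kl}; with g_{kl} = δ_{kl} this is Σ_k (∂x^k/∂x'^i)(∂x^k/∂x'^j).
Jacobian: ∂x/∂u = 1/a, ∂x/∂v = 0, ∂y/∂u = 0, ∂y/∂v = 1/b
g'_{uu} = (1/a)(1/a) + (0)(0) = 1/a^2
g'_{uv} = (1/a)(0) + (0)(1/b) = 0
g'_{vv} = (0)(0) + (1/b)(1/b) = 1/b^2
g'_{ij} = diag(1/a^2, 1/b^2)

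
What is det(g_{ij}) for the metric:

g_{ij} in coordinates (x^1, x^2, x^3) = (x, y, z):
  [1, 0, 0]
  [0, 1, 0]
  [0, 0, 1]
Diagonal metric: det(g) = g_{11}·g_{22}·g_{33}
= (1)·(1)·(1)
det(g) = 1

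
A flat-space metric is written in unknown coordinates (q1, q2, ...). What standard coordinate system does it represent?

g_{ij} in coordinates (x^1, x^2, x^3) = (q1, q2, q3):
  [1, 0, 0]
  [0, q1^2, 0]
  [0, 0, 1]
The line element ds^2 = dq1^2 + q1^2 dq2^2 + dq3^2 is dr^2 + r^2 dθ^2 + dz^2 with q1 = r, q2 = θ, q3 = z.
cylindrical coordinates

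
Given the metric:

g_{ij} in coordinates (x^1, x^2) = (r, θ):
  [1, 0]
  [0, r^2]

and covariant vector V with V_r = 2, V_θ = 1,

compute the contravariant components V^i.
Inverse metric (diagonal): g^{rr} = 1, g^{θθ} = 1/r^2
V^i = g^{ij} V_j:
V^r = (1)(2) + (0)(1) = 2
V^θ = (0)(2) + (1/r^2)(1) = 1/r^2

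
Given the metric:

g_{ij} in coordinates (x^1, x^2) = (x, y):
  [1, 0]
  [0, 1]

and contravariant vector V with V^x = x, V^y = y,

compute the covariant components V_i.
V_i = g_{ij} V^j:
V_x = (1)(x) + (0)(y) = x
V_y = (0)(x) + (1)(y) = y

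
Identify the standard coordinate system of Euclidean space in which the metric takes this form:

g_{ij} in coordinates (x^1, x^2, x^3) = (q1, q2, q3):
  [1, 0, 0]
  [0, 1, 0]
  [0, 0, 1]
All components are constant and the metric is the identity, i.e. orthonormal rectilinear coordinates.
Cartesian (3D) coordinates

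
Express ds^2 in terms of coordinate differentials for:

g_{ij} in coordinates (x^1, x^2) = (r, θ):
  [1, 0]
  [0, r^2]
ds^2 = g_{ij} dx^i dx^j; only the non-zero components contribute.
ds^2 = dr^2 + r^2 dθ^2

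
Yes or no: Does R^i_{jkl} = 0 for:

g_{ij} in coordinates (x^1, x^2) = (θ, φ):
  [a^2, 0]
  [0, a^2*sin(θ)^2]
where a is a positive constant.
Non-zero Christoffel symbols:
Γ^θ_{φ φ} = -sin(2*θ)/2
Γ^φ_{θ φ} = 1/tan(θ)
Ricci tensor: R_{θθ} = 1, R_{θφ} = 0, R_{φφ} = sin(θ)^2
The Ricci tensor is non-zero, so the Riemann tensor is non-zero: not flat.
No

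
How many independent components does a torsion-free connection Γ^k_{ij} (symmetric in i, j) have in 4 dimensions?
Γ^k_{ij} has n choices for the upper index and n(n+1)/2 independent symmetric lower index pairs.
Total = 4 × 4×5/2 = 4 × 10 = 40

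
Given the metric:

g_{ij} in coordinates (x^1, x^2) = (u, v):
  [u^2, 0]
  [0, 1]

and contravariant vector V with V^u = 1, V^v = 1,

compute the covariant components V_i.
V_i = g_{ij} V^j:
V_u = (u^2)(1) + (0)(1) = u^2
V_v = (0)(1) + (1)(1) = 1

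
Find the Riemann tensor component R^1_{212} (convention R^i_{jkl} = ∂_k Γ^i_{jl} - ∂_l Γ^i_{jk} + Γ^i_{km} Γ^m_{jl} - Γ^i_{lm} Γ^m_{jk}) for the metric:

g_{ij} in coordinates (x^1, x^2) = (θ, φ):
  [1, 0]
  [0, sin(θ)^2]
Non-zero Christoffel symbols (Γ^k_{ij} = Γ^k_{ji}):
Γ^θ_{φ φ} = -sin(2*θ)/2
Γ^φ_{θ φ} = 1/tan(θ)
R^θ_{φ θ φ} = ∂_θ Γ^θ_{φ φ} - ∂_φ Γ^θ_{φ θ} + Γ^θ_{θ m} Γ^m_{φ φ} - Γ^θ_{φ m} Γ^m_{φ θ}
  = (-cos(2*θ)) - (0) + (0) - (-cos(θ)^2) = sin(θ)^2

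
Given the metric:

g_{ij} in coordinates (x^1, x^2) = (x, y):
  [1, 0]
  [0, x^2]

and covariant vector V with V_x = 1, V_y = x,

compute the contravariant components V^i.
Inverse metric (diagonal): g^{xx} = 1, g^{yy} = 1/x^2
V^i = g^{ij} V_j:
V^x = (1)(1) + (0)(x) = 1
V^y = (0)(1) + (1/x^2)(x) = 1/x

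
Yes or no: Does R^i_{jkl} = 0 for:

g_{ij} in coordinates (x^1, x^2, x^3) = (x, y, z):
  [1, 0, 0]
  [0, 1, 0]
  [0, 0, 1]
All metric components are constant, so every Christoffel symbol vanishes and R^i_{jkl} = 0.
Yes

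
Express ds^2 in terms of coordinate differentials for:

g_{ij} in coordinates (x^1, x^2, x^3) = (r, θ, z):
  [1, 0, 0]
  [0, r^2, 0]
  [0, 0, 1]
ds^2 = g_{ij} dx^i dx^j; only the non-zero components contribute.
ds^2 = dr^2 + r^2 dθ^2 + dz^2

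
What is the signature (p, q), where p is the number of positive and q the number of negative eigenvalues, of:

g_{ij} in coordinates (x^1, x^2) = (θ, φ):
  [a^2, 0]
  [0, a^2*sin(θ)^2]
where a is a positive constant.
The metric is diagonal, so its eigenvalues are the diagonal entries: a^2, a^2*sin(θ)^2 (at a generic point, where coordinate-dependent entries are positive).
2 positive, 0 negative.
(2, 0) - Riemannian (positive definite)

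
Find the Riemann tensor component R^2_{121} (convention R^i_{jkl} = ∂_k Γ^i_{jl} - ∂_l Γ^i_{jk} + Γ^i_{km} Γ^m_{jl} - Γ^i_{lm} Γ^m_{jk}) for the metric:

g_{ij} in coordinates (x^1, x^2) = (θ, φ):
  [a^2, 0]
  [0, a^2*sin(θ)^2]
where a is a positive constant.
Non-zero Christoffel symbols (Γ^k_{ij} = Γ^k_{ji}):
Γ^θ_{φ φ} = -sin(2*θ)/2
Γ^φ_{θ φ} = 1/tan(θ)
R^φ_{θ φ θ} = ∂_φ Γ^φ_{θ θ} - ∂_θ Γ^φ_{θ φ} + Γ^φ_{φ m} Γ^m_{θ θ} - Γ^φ_{θ m} Γ^m_{θ φ}
  = (0) - (-1/sin(θ)^2) + (0) - (1/tan(θ)^2) = 1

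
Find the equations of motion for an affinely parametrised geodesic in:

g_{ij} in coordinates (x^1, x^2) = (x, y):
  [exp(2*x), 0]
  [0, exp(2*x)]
Geodesic equation: d^2x^k/dλ^2 + Γ^k_{ij} (dx^i/dλ)(dx^j/dλ) = 0.
Non-zero Christoffel symbols:
Γ^x_{x x} = 1
Γ^x_{y y} = -1
Γ^y_{x y} = 1
Substituting (the symmetric pair Γ^k_{ij}, Γ^k_{ji} combines into a factor 2):
d^2x/dλ^2 + (dx/dλ)^2 - (dy/dλ)^2 = 0
d^2y/dλ^2 + 2 (dx/dλ)(dy/dλ) = 0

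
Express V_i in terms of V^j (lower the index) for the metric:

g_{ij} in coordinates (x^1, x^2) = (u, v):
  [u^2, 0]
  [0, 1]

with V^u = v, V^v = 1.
V_i = g_{ij} V^j:
V_u = (u^2)(v) + (0)(1) = u^2*v
V_v = (0)(v) + (1)(1) = 1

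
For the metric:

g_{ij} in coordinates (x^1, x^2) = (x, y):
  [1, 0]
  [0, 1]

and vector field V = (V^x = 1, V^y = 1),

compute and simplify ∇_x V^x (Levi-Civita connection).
All Christoffel symbols are zero.
∇_x V^x = ∂_x V^x + Γ^x_{x j} V^j
  = (0) + (0)(1) + (0)(1)
  = 0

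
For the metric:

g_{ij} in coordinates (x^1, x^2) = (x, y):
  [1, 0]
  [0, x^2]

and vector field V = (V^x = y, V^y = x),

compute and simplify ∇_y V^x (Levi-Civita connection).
Non-zero Christoffel symbols:
Γ^x_{y y} = -x
Γ^y_{x y} = 1/x
∇_y V^x = ∂_y V^x + Γ^x_{y j} V^j
  = (1) + (0)(y) + (-x)(x)
  = 1 - x^2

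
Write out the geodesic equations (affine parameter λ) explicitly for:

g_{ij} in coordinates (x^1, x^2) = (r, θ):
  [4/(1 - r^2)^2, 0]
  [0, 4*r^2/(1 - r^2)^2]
Geodesic equation: d^2x^k/dλ^2 + Γ^k_{ij} (dx^i/dλ)(dx^j/dλ) = 0.
Non-zero Christoffel symbols:
Γ^r_{r r} = 2*r/(1 - r^2)
Γ^r_{θ θ} = (r^3 + r)/(r^2 - 1)
Γ^θ_{r θ} = (-r^2 - 1)/(r^3 - r)
Substituting (the symmetric pair Γ^k_{ij}, Γ^k_{ji} combines into a factor 2):
d^2r/dλ^2 + (2*r/(1 - r^2)) (dr/dλ)^2 + ((r^3 + r)/(r^2 - 1)) (dθ/dλ)^2 = 0
d^2θ/dλ^2 + ((-2*r^2 - 2)/(r^3 - r)) (dr/dλ)(dθ/dλ) = 0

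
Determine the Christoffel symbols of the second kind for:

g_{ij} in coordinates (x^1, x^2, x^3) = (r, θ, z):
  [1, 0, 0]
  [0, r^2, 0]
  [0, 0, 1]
Using Γ^k_{ij} = (1/2) g^{km} (∂_i g_{mj} + ∂_j g_{mi} - ∂_m g_{ij}); the metric is diagonal, so only the m = k term contributes.
Non-zero symbols (using the symmetry Γ^k_{ij} = Γ^k_{ji}):
Γ^r_{θ θ} = (1/2) g^{rr} (∂_θ g_{rθ} + ∂_θ g_{rθ} - ∂_r g_{θθ}) = (1/2)(1)((0) + (0) - (2*r)) = -r
Γ^θ_{r θ} = (1/2) g^{θθ} (∂_r g_{θθ} + ∂_θ g_{θr} - ∂_θ g_{rθ}) = (1/2)(1/r^2)((2*r) + (0) - (0)) = 1/r
All other Christoffel symbols are zero.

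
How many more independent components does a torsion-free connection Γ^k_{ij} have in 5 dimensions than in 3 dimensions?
Independent components in n dimensions: n × n(n+1)/2 = n^2(n+1)/2.
5D: 5 × 15 = 75
3D: 3 × 6 = 18
Difference = 75 - 18 = 57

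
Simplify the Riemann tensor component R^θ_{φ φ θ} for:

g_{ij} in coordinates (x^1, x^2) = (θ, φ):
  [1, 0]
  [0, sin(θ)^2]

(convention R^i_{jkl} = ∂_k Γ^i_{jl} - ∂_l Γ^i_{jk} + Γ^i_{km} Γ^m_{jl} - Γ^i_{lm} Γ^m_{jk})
Non-zero Christoffel symbols (Γ^k_{ij} = Γ^k_{ji}):
Γ^θ_{φ φ} = -sin(2*θ)/2
Γ^φ_{θ φ} = 1/tan(θ)
R^θ_{φ φ θ} = ∂_φ Γ^θ_{φ θ} - ∂_θ Γ^θ_{φ φ} + Γ^θ_{φ m} Γ^m_{φ θ} - Γ^θ_{θ m} Γ^m_{φ φ}
  = (0) - (-cos(2*θ)) + (-cos(θ)^2) - (0) = -sin(θ)^2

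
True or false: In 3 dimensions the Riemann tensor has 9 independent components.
n^2(n^2-1)/12 = 9·8/12 = 6 independent components for n = 3.
False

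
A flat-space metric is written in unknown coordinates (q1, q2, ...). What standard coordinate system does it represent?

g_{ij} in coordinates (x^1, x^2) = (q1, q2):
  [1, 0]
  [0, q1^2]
The line element ds^2 = dq1^2 + q1^2 dq2^2 is dr^2 + r^2 dθ^2 with q1 = r, q2 = θ.
polar coordinates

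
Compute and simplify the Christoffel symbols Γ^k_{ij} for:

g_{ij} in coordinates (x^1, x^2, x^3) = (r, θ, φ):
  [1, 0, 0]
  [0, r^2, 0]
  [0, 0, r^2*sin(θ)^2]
Using Γ^k_{ij} = (1/2) g^{km} (∂_i g_{mj} + ∂_j g_{mi} - ∂_m g_{ij}); the metric is diagonal, so only the m = k term contributes.
Non-zero symbols (using the symmetry Γ^k_{ij} = Γ^k_{ji}):
Γ^r_{θ θ} = (1/2) g^{rr} (∂_θ g_{rθ} + ∂_θ g_{rθ} - ∂_r g_{θθ}) = (1/2)(1)((0) + (0) - (2*r)) = -r
Γ^r_{φ φ} = (1/2) g^{rr} (∂_φ g_{rφ} + ∂_φ g_{rφ} - ∂_r g_{φφ}) = (1/2)(1)((0) + (0) - (2*r*sin(θ)^2)) = -r*sin(θ)^2
Γ^θ_{r θ} = (1/2) g^{θθ} (∂_r g_{θθ} + ∂_θ g_{θr} - ∂_θ g_{rθ}) = (1/2)(1/r^2)((2*r) + (0) - (0)) = 1/r
Γ^θ_{φ φ} = (1/2) g^{θθ} (∂_φ g_{θφ} + ∂_φ g_{θφ} - ∂_θ g_{φφ}) = (1/2)(1/r^2)((0) + (0) - (r^2*sin(2*θ))) = -sin(2*θ)/2
Γ^φ_{r φ} = (1/2) g^{φφ} (∂_r g_{φφ} + ∂_φ g_{φr} - ∂_φ g_{rφ}) = (1/2)(1/(r^2*sin(θ)^2))((2*r*sin(θ)^2) + (0) - (0)) = 1/r
Γ^φ_{θ φ} = (1/2) g^{φφ} (∂_θ g_{φφ} + ∂_φ g_{φθ} - ∂_φ g_{θφ}) = (1/2)(1/(r^2*sin(θ)^2))((r^2*sin(2*θ)) + (0) - (0)) = 1/tan(θ)
All other Christoffel symbols are zero.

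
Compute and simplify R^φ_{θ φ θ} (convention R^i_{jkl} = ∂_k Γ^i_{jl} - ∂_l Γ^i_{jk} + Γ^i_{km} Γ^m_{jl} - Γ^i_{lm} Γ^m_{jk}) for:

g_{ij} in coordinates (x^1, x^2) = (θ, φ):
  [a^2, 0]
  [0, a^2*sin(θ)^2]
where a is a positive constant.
Non-zero Christoffel symbols (Γ^k_{ij} = Γ^k_{ji}):
Γ^θ_{φ φ} = -sin(2*θ)/2
Γ^φ_{θ φ} = 1/tan(θ)
R^φ_{θ φ θ} = ∂_φ Γ^φ_{θ θ} - ∂_θ Γ^φ_{θ φ} + Γ^φ_{φ m} Γ^m_{θ θ} - Γ^φ_{θ m} Γ^m_{θ φ}
  = (0) - (-1/sin(θ)^2) + (0) - (1/tan(θ)^2) = 1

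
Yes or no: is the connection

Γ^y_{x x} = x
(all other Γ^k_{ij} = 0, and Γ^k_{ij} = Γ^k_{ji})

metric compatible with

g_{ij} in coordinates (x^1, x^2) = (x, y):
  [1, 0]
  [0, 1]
Using ∇_k g_{ij} = ∂_k g_{ij} - Γ^m_{ki} g_{mj} - Γ^m_{kj} g_{im}:
∇_x g_{xy} = (0) - (x) - (0) = -x ≠ 0
So the connection is not metric compatible (it is not the Levi-Civita connection).
No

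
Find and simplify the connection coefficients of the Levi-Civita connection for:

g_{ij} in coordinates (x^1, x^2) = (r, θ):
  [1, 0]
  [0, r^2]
Using Γ^k_{ij} = (1/2) g^{km} (∂_i g_{mj} + ∂_j g_{mi} - ∂_m g_{ij}); the metric is diagonal, so only the m = k term contributes.
Non-zero symbols (using the symmetry Γ^k_{ij} = Γ^k_{ji}):
Γ^r_{θ θ} = (1/2) g^{rr} (∂_θ g_{rθ} + ∂_θ g_{rθ} - ∂_r g_{θθ}) = (1/2)(1)((0) + (0) - (2*r)) = -r
Γ^θ_{r θ} = (1/2) g^{θθ} (∂_r g_{θθ} + ∂_θ g_{θr} - ∂_θ g_{rθ}) = (1/2)(1/r^2)((2*r) + (0) - (0)) = 1/r
All other Christoffel symbols are zero.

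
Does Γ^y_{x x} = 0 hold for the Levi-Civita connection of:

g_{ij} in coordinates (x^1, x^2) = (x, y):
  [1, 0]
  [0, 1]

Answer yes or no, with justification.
Γ^y_{x x} = (1/2) g^{yy} (∂_x g_{yx} + ∂_x g_{yx} - ∂_y g_{xx}) = (1/2)(1)((0) + (0) - (0)) = 0
This equals the proposed value 0.
Yes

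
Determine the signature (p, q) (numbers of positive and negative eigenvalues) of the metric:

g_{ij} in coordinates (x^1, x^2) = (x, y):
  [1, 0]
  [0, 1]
The metric is diagonal, so its eigenvalues are the diagonal entries: 1, 1 (at a generic point, where coordinate-dependent entries are positive).
2 positive, 0 negative.
(2, 0) - Riemannian (positive definite)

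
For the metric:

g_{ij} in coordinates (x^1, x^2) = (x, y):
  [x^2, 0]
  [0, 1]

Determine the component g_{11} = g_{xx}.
With x^1 = x, x^2 = y, g_{11} = g_{xx} is the row-1, column-1 entry of the matrix.
g_{11} = x^2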